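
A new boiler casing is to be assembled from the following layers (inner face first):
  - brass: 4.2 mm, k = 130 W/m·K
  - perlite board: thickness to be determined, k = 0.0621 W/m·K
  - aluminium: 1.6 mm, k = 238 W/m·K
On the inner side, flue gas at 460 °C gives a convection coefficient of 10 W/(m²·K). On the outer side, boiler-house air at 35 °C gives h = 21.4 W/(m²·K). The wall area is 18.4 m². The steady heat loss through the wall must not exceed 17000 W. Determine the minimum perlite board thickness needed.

Thermal resistances in series:
R_inner film = 1/(h_i·A) = 1/(10×18.4) = 0.005435 K/W
R_brass = L/(kA) = 0.0042/(130×18.4) = 1.756×10^-6 K/W
R_aluminium = L/(kA) = 0.0016/(238×18.4) = 3.654×10^-7 K/W
R_outer film = 1/(h_o·A) = 1/(21.4×18.4) = 0.00254 K/W
Sum of the known resistances R_other = 0.007977 K/W
Required total resistance R_tot = ΔT/Q_allow = 425/17000 = 0.025 K/W
R_perlite board = R_tot − R_other = 0.01702 K/W
L = R·k·A = 0.01702×0.0621×18.4

L ≈ 19.5 mm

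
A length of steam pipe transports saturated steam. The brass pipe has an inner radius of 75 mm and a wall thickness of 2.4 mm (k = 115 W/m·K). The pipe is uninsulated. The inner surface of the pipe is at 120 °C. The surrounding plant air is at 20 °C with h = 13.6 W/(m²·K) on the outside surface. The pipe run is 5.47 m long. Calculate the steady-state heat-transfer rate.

Radial resistances (cylindrical: R_cond = ln(r_o/r_i)/(2πkL), R_conv = 1/(h·2πrL)):
R_brass pipe wall = ln(77.4/75)/(2π×115×5.47) = 7.969×10^-6 K/W
R_outer film = 1/(h_o·2πr_oL) = 1/(13.6×2π×0.0774×5.47) = 0.02764 K/W
R_total = 0.02765 K/W
Q = ΔT/R_total = 100/0.02765

Q ≈ 3620 W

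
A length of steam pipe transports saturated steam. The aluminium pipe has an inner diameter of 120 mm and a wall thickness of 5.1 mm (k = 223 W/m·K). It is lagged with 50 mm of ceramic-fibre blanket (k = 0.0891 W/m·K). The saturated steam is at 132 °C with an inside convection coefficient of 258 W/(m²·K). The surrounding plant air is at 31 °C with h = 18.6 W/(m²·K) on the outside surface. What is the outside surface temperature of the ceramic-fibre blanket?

T ≈ 37.8 °C

Treating each annulus and film as a series resistance:
R_inner film = 1/(h_i·2πr₁L) = 1/(258×2π×0.06×1) = 0.01028 K/W
R_aluminium pipe wall = ln(65.1/60)/(2π×223×1) = 5.822×10^-5 K/W
R_ceramic-fibre blanket = ln(115.1/65.1)/(2π×0.0891×1) = 1.018 K/W
R_outer film = 1/(h_o·2πr_oL) = 1/(18.6×2π×0.1151×1) = 0.07434 K/W
R_total = 1.103 K/W
Q = ΔT/R_total = 101/1.103
Q = 91.6 W/m
T_interface = T_inner − Q·ΣR(inner→interface) = 132 − 91.6×1.028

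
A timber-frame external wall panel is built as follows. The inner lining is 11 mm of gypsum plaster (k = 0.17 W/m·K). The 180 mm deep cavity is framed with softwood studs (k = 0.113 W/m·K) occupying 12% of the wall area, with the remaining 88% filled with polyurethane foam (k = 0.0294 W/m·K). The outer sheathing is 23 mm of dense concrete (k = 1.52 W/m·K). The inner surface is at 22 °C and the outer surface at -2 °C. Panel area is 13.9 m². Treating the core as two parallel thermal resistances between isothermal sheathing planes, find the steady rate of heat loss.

Sheathing layers in series; stud and cavity paths in parallel between them.
R_inner = 0.011/(0.17×13.9) = 0.004655 K/W
R_stud  = 0.18/(0.113×0.12×13.9) = 0.955 K/W
R_cav   = 0.18/(0.0294×0.88×13.9) = 0.5005 K/W
1/R_core = 1/R_stud + 1/R_cav → R_core = 0.3284 K/W
R_outer = 0.023/(1.52×13.9) = 0.001089 K/W
R_total = 0.3341 K/W
Q = ΔT/R_total = 24/0.3341

Q ≈ 71.8 W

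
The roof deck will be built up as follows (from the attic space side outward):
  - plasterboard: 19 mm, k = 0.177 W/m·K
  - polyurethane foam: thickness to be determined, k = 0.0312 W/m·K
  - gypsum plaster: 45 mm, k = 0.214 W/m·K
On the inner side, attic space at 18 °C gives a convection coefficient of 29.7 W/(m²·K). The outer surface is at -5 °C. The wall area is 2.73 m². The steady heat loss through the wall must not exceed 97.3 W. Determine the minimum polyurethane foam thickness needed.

Treating each layer as a thermal resistance in series:
R_inner film = 1/(h_i·A) = 1/(29.7×2.73) = 0.01233 K/W
R_plasterboard = L/(kA) = 0.019/(0.177×2.73) = 0.03932 K/W
R_gypsum plaster = L/(kA) = 0.045/(0.214×2.73) = 0.07703 K/W
Sum of the known resistances R_other = 0.1287 K/W
Required total resistance R_tot = ΔT/Q_allow = 23/97.3 = 0.2364 K/W
R_polyurethane foam = R_tot − R_other = 0.1077 K/W
L = R·k·A = 0.1077×0.0312×2.73

L ≈ 9.17 mm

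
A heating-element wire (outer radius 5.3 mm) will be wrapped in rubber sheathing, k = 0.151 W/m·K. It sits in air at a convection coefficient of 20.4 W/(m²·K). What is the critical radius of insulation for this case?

r_cr ≈ 7.4 mm

For a cylinder r_cr = k/h = 0.151/20.4
r_cr = 7.4 mm; since the bare radius (5.3 mm) is below r_cr, adding a thin layer of insulation will *increase* heat loss.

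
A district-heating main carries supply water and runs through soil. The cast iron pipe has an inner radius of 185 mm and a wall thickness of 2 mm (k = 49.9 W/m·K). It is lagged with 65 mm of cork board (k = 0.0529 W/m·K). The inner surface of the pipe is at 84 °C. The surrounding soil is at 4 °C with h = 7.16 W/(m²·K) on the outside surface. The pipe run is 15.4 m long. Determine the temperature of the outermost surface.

Radial resistances (cylindrical: R_cond = ln(r_o/r_i)/(2πkL), R_conv = 1/(h·2πrL)):
R_cast iron pipe wall = ln(187/185)/(2π×49.9×15.4) = 2.227×10^-6 K/W
R_cork board = ln(252/187)/(2π×0.0529×15.4) = 0.05828 K/W
R_outer film = 1/(h_o·2πr_oL) = 1/(7.16×2π×0.252×15.4) = 0.005728 K/W
R_total = 0.06401 K/W
Q = ΔT/R_total = 80/0.06401
Q = 1250 W
T_interface = T_inner − Q·ΣR(inner→interface) = 84 − 1250×0.05828

T ≈ 11.2 °C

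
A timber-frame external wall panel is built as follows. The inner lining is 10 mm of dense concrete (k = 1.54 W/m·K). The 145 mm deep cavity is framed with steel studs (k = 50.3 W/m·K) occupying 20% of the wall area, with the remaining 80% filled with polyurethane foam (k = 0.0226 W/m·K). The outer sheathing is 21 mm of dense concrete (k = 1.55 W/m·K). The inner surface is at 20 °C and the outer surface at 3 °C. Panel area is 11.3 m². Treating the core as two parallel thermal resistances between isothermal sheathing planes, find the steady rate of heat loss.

Q ≈ 5580 W

Sheathing layers in series; stud and cavity paths in parallel between them.
R_inner = 0.01/(1.54×11.3) = 5.746×10^-4 K/W
R_stud  = 0.145/(50.3×0.2×11.3) = 0.001276 K/W
R_cav   = 0.145/(0.0226×0.8×11.3) = 0.7097 K/W
1/R_core = 1/R_stud + 1/R_cav → R_core = 0.001273 K/W
R_outer = 0.021/(1.55×11.3) = 0.001199 K/W
R_total = 0.003047 K/W
Q = ΔT/R_total = 17/0.003047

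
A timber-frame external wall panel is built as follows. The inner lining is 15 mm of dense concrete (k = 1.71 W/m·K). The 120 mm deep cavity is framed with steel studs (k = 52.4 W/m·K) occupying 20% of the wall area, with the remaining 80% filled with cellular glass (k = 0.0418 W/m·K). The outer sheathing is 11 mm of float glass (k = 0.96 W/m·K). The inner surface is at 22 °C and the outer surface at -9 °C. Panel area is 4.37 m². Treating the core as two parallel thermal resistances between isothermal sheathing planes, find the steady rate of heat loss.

Q ≈ 4280 W

Sheathing layers in series; stud and cavity paths in parallel between them.
R_inner = 0.015/(1.71×4.37) = 0.002007 K/W
R_stud  = 0.12/(52.4×0.2×4.37) = 0.00262 K/W
R_cav   = 0.12/(0.0418×0.8×4.37) = 0.8212 K/W
1/R_core = 1/R_stud + 1/R_cav → R_core = 0.002612 K/W
R_outer = 0.011/(0.96×4.37) = 0.002622 K/W
R_total = 0.007241 K/W
Q = ΔT/R_total = 31/0.007241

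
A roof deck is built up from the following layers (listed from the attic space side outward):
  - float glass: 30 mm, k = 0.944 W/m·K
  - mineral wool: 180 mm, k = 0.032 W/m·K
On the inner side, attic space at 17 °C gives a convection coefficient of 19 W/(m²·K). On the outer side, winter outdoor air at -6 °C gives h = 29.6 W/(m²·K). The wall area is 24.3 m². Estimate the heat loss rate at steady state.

Q ≈ 97.3 W

Model the wall as resistances in series:
R_inner film = 1/(h_i·A) = 1/(19×24.3) = 0.002166 K/W
R_float glass = L/(kA) = 0.03/(0.944×24.3) = 0.001308 K/W
R_mineral wool = L/(kA) = 0.18/(0.032×24.3) = 0.2315 K/W
R_outer film = 1/(h_o·A) = 1/(29.6×24.3) = 0.00139 K/W
R_total = 0.2363 K/W
Q = ΔT / R_total = 23 / 0.2363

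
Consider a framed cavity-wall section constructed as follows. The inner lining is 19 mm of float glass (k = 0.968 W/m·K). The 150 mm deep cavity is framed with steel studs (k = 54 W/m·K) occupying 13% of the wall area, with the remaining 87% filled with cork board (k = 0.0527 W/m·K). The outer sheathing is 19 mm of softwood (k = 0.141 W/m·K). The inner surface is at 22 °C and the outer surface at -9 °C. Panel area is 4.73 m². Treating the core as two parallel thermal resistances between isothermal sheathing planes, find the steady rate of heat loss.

Q ≈ 835 W

Sheathing layers in series; stud and cavity paths in parallel between them.
R_inner = 0.019/(0.968×4.73) = 0.00415 K/W
R_stud  = 0.15/(54×0.13×4.73) = 0.004517 K/W
R_cav   = 0.15/(0.0527×0.87×4.73) = 0.6917 K/W
1/R_core = 1/R_stud + 1/R_cav → R_core = 0.004488 K/W
R_outer = 0.019/(0.141×4.73) = 0.02849 K/W
R_total = 0.03713 K/W
Q = ΔT/R_total = 31/0.03713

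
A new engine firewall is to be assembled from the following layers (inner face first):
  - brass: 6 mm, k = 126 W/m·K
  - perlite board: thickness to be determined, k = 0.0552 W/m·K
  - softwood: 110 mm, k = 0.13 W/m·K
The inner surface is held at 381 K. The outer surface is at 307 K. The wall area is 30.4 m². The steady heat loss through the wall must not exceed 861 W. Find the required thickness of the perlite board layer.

Thermal resistances in series:
R_brass = L/(kA) = 0.006/(126×30.4) = 1.566×10^-6 K/W
R_softwood = L/(kA) = 0.11/(0.13×30.4) = 0.02783 K/W
Sum of the known resistances R_other = 0.02784 K/W
Required total resistance R_tot = ΔT/Q_allow = 74/861 = 0.08595 K/W
R_perlite board = R_tot − R_other = 0.05811 K/W
L = R·k·A = 0.05811×0.0552×30.4

L ≈ 97.5 mm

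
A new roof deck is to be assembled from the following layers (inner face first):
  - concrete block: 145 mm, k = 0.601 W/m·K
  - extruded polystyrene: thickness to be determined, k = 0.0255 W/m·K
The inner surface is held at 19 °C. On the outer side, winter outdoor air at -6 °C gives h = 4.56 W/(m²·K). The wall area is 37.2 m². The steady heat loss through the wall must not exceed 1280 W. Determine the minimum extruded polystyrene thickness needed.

L ≈ 6.78 mm

Treating each layer as a thermal resistance in series:
R_concrete block = L/(kA) = 0.145/(0.601×37.2) = 0.006486 K/W
R_outer film = 1/(h_o·A) = 1/(4.56×37.2) = 0.005895 K/W
Sum of the known resistances R_other = 0.01238 K/W
Required total resistance R_tot = ΔT/Q_allow = 25/1280 = 0.01953 K/W
R_extruded polystyrene = R_tot − R_other = 0.007151 K/W
L = R·k·A = 0.007151×0.0255×37.2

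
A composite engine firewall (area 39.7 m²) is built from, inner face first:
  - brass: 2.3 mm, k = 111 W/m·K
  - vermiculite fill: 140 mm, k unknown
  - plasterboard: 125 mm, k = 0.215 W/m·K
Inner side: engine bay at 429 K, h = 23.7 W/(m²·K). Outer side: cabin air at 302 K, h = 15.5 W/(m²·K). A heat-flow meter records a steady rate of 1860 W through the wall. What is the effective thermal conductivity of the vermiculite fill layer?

Using the resistance-network approach (series):
R_inner film = 1/(h_i·A) = 1/(23.7×39.7) = 0.001063 K/W
R_brass = L/(kA) = 0.0023/(111×39.7) = 5.219×10^-7 K/W
R_plasterboard = L/(kA) = 0.125/(0.215×39.7) = 0.01464 K/W
R_outer film = 1/(h_o·A) = 1/(15.5×39.7) = 0.001625 K/W
Sum of known resistances R_other = 0.01733 K/W
Total R = ΔT/Q = 127/1860 = 0.06828 K/W
R_vermiculite fill = R_total − R_other = 0.05095 K/W
k = L/(R·A) = 0.14/(0.05095×39.7)

k ≈ 0.0692 W/(m·K)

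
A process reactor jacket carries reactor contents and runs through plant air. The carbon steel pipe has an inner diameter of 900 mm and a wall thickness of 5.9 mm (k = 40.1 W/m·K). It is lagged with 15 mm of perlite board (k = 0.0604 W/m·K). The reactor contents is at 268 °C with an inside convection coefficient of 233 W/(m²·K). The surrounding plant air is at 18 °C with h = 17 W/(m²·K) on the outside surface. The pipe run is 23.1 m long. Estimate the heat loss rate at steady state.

Q ≈ 54100 W

Treating each annulus and film as a series resistance:
R_inner film = 1/(h_i·2πr₁L) = 1/(233×2π×0.45×23.1) = 6.571×10^-5 K/W
R_carbon steel pipe wall = ln(455.9/450)/(2π×40.1×23.1) = 2.238×10^-6 K/W
R_perlite board = ln(470.9/455.9)/(2π×0.0604×23.1) = 0.003693 K/W
R_outer film = 1/(h_o·2πr_oL) = 1/(17×2π×0.4709×23.1) = 8.607×10^-4 K/W
R_total = 0.004621 K/W
Q = ΔT/R_total = 250/0.004621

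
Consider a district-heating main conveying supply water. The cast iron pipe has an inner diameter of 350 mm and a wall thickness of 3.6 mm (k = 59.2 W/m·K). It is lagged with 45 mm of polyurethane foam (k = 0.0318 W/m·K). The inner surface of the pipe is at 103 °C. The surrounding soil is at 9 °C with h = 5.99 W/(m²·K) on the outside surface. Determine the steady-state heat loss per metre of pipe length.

Cylindrical conduction, so R = ln(r₂/r₁)/(2πkL) per layer, in series:
R_cast iron pipe wall = ln(178.6/175)/(2π×59.2×1) = 5.474×10^-5 K/W
R_polyurethane foam = ln(223.6/178.6)/(2π×0.0318×1) = 1.125 K/W
R_outer film = 1/(h_o·2πr_oL) = 1/(5.99×2π×0.2236×1) = 0.1188 K/W
R_total = 1.244 K/W
Q = ΔT/R_total = 94/1.244

q′ ≈ 75.6 W/m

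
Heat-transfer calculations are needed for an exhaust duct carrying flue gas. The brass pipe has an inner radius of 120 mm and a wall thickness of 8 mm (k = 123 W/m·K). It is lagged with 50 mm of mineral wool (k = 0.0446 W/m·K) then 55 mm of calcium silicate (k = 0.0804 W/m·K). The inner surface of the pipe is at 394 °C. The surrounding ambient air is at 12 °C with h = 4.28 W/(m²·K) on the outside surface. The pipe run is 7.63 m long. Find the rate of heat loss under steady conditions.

Q ≈ 1560 W

Radial resistances (cylindrical: R_cond = ln(r_o/r_i)/(2πkL), R_conv = 1/(h·2πrL)):
R_brass pipe wall = ln(128/120)/(2π×123×7.63) = 1.094×10^-5 K/W
R_mineral wool = ln(178/128)/(2π×0.0446×7.63) = 0.1542 K/W
R_calcium silicate = ln(233/178)/(2π×0.0804×7.63) = 0.06986 K/W
R_outer film = 1/(h_o·2πr_oL) = 1/(4.28×2π×0.233×7.63) = 0.02092 K/W
R_total = 0.245 K/W
Q = ΔT/R_total = 382/0.245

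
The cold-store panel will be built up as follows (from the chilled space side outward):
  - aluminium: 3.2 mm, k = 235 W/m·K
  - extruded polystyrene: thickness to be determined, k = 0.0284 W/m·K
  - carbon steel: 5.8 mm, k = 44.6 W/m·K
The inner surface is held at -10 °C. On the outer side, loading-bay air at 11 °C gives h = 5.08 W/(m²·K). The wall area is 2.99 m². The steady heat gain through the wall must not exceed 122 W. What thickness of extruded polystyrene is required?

L ≈ 9.02 mm

Using the resistance-network approach (series):
R_aluminium = L/(kA) = 0.0032/(235×2.99) = 4.554×10^-6 K/W
R_carbon steel = L/(kA) = 0.0058/(44.6×2.99) = 4.349×10^-5 K/W
R_outer film = 1/(h_o·A) = 1/(5.08×2.99) = 0.06584 K/W
Sum of the known resistances R_other = 0.06588 K/W
Required total resistance R_tot = ΔT/Q_allow = 21/122 = 0.1721 K/W
R_extruded polystyrene = R_tot − R_other = 0.1062 K/W
L = R·k·A = 0.1062×0.0284×2.99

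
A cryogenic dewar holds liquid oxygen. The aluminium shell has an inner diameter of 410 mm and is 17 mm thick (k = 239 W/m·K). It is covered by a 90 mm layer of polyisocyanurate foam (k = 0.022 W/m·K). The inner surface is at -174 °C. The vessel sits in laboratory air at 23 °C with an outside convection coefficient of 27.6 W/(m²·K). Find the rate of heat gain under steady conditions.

Q ≈ 41.7 W

Each spherical layer contributes R = (1/r_i − 1/r_o)/(4πk):
R_aluminium shell = (1/0.205 − 1/0.222)/(4π×239) = 1.244×10^-4 K/W
R_polyisocyanurate foam = (1/0.222 − 1/0.312)/(4π×0.022) = 4.7 K/W
R_outer film = 1/(h·4πr_o²) = 1/(27.6×4π×0.312²) = 0.02962 K/W
R_total = 4.73 K/W
Q = ΔT/R_total = 197/4.73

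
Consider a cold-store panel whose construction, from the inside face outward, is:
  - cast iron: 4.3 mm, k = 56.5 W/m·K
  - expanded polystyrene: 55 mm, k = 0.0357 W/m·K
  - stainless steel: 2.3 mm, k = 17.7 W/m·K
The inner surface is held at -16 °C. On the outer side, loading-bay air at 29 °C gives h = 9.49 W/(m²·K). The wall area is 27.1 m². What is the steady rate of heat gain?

Treating each layer as a thermal resistance in series:
R_cast iron = L/(kA) = 0.0043/(56.5×27.1) = 2.808×10^-6 K/W
R_expanded polystyrene = L/(kA) = 0.055/(0.0357×27.1) = 0.05685 K/W
R_stainless steel = L/(kA) = 0.0023/(17.7×27.1) = 4.795×10^-6 K/W
R_outer film = 1/(h_o·A) = 1/(9.49×27.1) = 0.003888 K/W
R_total = 0.06075 K/W
Q = ΔT / R_total = 45 / 0.06075

Q ≈ 741 W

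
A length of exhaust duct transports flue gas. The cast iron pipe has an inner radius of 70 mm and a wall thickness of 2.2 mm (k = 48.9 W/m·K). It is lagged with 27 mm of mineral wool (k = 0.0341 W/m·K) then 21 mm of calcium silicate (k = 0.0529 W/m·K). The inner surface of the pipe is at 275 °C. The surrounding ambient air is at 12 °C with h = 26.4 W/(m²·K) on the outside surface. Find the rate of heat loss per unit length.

q′ ≈ 125 W/m

Cylindrical conduction, so R = ln(r₂/r₁)/(2πkL) per layer, in series:
R_cast iron pipe wall = ln(72.2/70)/(2π×48.9×1) = 1.007×10^-4 K/W
R_mineral wool = ln(99.2/72.2)/(2π×0.0341×1) = 1.483 K/W
R_calcium silicate = ln(120.2/99.2)/(2π×0.0529×1) = 0.5777 K/W
R_outer film = 1/(h_o·2πr_oL) = 1/(26.4×2π×0.1202×1) = 0.05015 K/W
R_total = 2.111 K/W
Q = ΔT/R_total = 263/2.111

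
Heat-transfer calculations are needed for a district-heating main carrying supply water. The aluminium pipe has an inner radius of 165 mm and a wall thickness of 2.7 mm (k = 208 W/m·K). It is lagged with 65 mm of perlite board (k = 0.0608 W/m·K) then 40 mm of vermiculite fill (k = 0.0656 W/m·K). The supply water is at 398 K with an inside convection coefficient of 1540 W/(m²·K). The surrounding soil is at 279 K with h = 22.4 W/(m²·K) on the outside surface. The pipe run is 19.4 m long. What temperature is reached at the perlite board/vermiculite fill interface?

Treating each annulus and film as a series resistance:
R_inner film = 1/(h_i·2πr₁L) = 1/(1540×2π×0.165×19.4) = 3.229×10^-5 K/W
R_aluminium pipe wall = ln(167.7/165)/(2π×208×19.4) = 6.402×10^-7 K/W
R_perlite board = ln(232.7/167.7)/(2π×0.0608×19.4) = 0.0442 K/W
R_vermiculite fill = ln(272.7/232.7)/(2π×0.0656×19.4) = 0.01984 K/W
R_outer film = 1/(h_o·2πr_oL) = 1/(22.4×2π×0.2727×19.4) = 0.001343 K/W
R_total = 0.06541 K/W
Q = ΔT/R_total = 119/0.06541
Q = 1820 W
T_interface = T_inner − Q·ΣR(inner→interface) = 398 − 1820×0.04423

T ≈ 318 K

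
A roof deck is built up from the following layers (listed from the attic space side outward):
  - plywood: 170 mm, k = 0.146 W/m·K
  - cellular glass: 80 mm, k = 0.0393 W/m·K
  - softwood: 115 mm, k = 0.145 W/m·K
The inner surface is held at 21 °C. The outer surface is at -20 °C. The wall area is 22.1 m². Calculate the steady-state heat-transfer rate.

Using the resistance-network approach (series):
R_plywood = L/(kA) = 0.17/(0.146×22.1) = 0.05269 K/W
R_cellular glass = L/(kA) = 0.08/(0.0393×22.1) = 0.09211 K/W
R_softwood = L/(kA) = 0.115/(0.145×22.1) = 0.03589 K/W
R_total = 0.1807 K/W
Q = ΔT / R_total = 41 / 0.1807

Q ≈ 227 W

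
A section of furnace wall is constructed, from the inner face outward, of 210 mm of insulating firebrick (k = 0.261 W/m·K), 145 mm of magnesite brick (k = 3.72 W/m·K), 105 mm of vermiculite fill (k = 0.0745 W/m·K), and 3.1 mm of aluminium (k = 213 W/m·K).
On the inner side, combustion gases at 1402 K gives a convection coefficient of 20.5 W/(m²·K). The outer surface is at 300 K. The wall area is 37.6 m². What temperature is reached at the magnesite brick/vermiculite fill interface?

T ≈ 975 K

Treating each layer as a thermal resistance in series:
R_inner film = 1/(h_i·A) = 1/(20.5×37.6) = 0.001297 K/W
R_insulating firebrick = L/(kA) = 0.21/(0.261×37.6) = 0.0214 K/W
R_magnesite brick = L/(kA) = 0.145/(3.72×37.6) = 0.001037 K/W
R_vermiculite fill = L/(kA) = 0.105/(0.0745×37.6) = 0.03748 K/W
R_aluminium = L/(kA) = 0.0031/(213×37.6) = 3.871×10^-7 K/W
R_total = 0.06122 K/W;  Q = ΔT/R_total = 1102/0.06122 = 18000 W
T_interface = T_inner − Q·ΣR(inner→interface) = 1402 − 18000×0.02373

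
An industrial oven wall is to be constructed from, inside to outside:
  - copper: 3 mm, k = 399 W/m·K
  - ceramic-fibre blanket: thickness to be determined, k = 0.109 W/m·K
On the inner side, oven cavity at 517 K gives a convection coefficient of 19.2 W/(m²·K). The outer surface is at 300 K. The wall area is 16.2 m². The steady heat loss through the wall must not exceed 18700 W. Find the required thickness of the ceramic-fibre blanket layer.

Model the wall as resistances in series:
R_inner film = 1/(h_i·A) = 1/(19.2×16.2) = 0.003215 K/W
R_copper = L/(kA) = 0.003/(399×16.2) = 4.641×10^-7 K/W
Sum of the known resistances R_other = 0.003215 K/W
Required total resistance R_tot = ΔT/Q_allow = 217/18700 = 0.0116 K/W
R_ceramic-fibre blanket = R_tot − R_other = 0.008389 K/W
L = R·k·A = 0.008389×0.109×16.2

L ≈ 14.8 mm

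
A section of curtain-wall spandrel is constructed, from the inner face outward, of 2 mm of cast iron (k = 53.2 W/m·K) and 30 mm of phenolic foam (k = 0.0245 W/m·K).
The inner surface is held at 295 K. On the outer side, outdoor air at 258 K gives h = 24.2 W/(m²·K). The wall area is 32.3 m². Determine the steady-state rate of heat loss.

Q ≈ 944 W

Thermal resistances in series:
R_cast iron = L/(kA) = 0.002/(53.2×32.3) = 1.164×10^-6 K/W
R_phenolic foam = L/(kA) = 0.03/(0.0245×32.3) = 0.03791 K/W
R_outer film = 1/(h_o·A) = 1/(24.2×32.3) = 0.001279 K/W
R_total = 0.03919 K/W
Q = ΔT / R_total = 37 / 0.03919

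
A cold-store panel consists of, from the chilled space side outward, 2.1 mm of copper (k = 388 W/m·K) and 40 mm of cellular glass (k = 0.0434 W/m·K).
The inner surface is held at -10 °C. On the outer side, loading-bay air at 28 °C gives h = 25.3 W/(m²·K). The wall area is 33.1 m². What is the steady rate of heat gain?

Q ≈ 1310 W

Model the wall as resistances in series:
R_copper = L/(kA) = 0.0021/(388×33.1) = 1.635×10^-7 K/W
R_cellular glass = L/(kA) = 0.04/(0.0434×33.1) = 0.02784 K/W
R_outer film = 1/(h_o·A) = 1/(25.3×33.1) = 0.001194 K/W
R_total = 0.02904 K/W
Q = ΔT / R_total = 38 / 0.02904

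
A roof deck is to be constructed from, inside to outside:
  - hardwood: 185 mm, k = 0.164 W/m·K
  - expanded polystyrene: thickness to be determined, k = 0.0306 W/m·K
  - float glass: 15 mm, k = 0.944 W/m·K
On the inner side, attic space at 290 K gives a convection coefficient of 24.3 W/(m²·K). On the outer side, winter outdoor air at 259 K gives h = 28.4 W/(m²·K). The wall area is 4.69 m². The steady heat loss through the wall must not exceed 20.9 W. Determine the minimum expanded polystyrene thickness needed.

L ≈ 176 mm

Series thermal resistances:
R_inner film = 1/(h_i·A) = 1/(24.3×4.69) = 0.008774 K/W
R_hardwood = L/(kA) = 0.185/(0.164×4.69) = 0.2405 K/W
R_float glass = L/(kA) = 0.015/(0.944×4.69) = 0.003388 K/W
R_outer film = 1/(h_o·A) = 1/(28.4×4.69) = 0.007508 K/W
Sum of the known resistances R_other = 0.2602 K/W
Required total resistance R_tot = ΔT/Q_allow = 31/20.9 = 1.483 K/W
R_expanded polystyrene = R_tot − R_other = 1.223 K/W
L = R·k·A = 1.223×0.0306×4.69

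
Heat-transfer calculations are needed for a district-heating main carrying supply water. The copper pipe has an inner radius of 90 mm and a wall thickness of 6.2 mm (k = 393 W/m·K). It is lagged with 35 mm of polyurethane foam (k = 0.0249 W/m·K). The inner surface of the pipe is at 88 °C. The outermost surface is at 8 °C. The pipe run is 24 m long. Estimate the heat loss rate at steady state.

Q ≈ 968 W

For a radial system each layer contributes R = ln(r_out/r_in)/(2πkL); films add R = 1/(hA).
R_copper pipe wall = ln(96.2/90)/(2π×393×24) = 1.124×10^-6 K/W
R_polyurethane foam = ln(131.2/96.2)/(2π×0.0249×24) = 0.08264 K/W
R_total = 0.08264 K/W
Q = ΔT/R_total = 80/0.08264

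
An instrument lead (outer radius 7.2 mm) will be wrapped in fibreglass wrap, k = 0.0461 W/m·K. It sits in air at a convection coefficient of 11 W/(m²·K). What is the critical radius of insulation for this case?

r_cr ≈ 4.19 mm

For a cylinder r_cr = k/h = 0.0461/11
r_cr = 4.19 mm; since the bare radius (7.2 mm) is above r_cr, any added insulation will reduce heat loss.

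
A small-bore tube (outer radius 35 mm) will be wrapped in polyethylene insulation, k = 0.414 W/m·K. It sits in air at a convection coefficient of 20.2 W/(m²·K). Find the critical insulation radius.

For a cylinder r_cr = k/h = 0.414/20.2
r_cr = 20.5 mm; since the bare radius (35 mm) is above r_cr, any added insulation will reduce heat loss.

r_cr ≈ 20.5 mm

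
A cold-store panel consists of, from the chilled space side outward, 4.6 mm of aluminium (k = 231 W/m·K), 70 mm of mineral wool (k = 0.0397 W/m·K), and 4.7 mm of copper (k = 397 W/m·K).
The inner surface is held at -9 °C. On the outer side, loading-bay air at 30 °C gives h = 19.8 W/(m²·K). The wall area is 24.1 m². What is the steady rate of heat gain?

Q ≈ 518 W

Thermal resistances in series:
R_aluminium = L/(kA) = 0.0046/(231×24.1) = 8.263×10^-7 K/W
R_mineral wool = L/(kA) = 0.07/(0.0397×24.1) = 0.07316 K/W
R_copper = L/(kA) = 0.0047/(397×24.1) = 4.912×10^-7 K/W
R_outer film = 1/(h_o·A) = 1/(19.8×24.1) = 0.002096 K/W
R_total = 0.07526 K/W
Q = ΔT / R_total = 39 / 0.07526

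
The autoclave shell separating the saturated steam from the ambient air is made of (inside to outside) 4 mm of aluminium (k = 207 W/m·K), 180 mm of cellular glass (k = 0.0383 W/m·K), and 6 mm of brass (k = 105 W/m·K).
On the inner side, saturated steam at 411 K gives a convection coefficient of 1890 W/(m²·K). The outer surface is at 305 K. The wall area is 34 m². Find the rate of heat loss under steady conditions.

Q ≈ 767 W

Model the wall as resistances in series:
R_inner film = 1/(h_i·A) = 1/(1890×34) = 1.556×10^-5 K/W
R_aluminium = L/(kA) = 0.004/(207×34) = 5.683×10^-7 K/W
R_cellular glass = L/(kA) = 0.18/(0.0383×34) = 0.1382 K/W
R_brass = L/(kA) = 0.006/(105×34) = 1.681×10^-6 K/W
R_total = 0.1382 K/W
Q = ΔT / R_total = 106 / 0.1382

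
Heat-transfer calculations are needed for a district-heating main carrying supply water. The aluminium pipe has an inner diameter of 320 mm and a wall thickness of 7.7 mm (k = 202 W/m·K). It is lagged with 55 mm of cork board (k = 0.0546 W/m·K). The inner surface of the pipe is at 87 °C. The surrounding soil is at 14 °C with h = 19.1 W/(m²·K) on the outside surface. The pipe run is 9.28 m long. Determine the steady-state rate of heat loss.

Q ≈ 784 W

Cylindrical conduction, so R = ln(r₂/r₁)/(2πkL) per layer, in series:
R_aluminium pipe wall = ln(167.7/160)/(2π×202×9.28) = 3.991×10^-6 K/W
R_cork board = ln(222.7/167.7)/(2π×0.0546×9.28) = 0.0891 K/W
R_outer film = 1/(h_o·2πr_oL) = 1/(19.1×2π×0.2227×9.28) = 0.004032 K/W
R_total = 0.09313 K/W
Q = ΔT/R_total = 73/0.09313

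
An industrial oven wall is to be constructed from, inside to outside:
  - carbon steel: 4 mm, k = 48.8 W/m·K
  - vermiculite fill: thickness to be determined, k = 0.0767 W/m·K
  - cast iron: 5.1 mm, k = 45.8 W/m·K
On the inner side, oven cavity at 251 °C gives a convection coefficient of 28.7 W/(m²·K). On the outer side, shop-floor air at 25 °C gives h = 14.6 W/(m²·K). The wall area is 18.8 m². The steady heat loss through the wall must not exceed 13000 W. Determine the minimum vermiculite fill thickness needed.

Model the wall as resistances in series:
R_inner film = 1/(h_i·A) = 1/(28.7×18.8) = 0.001853 K/W
R_carbon steel = L/(kA) = 0.004/(48.8×18.8) = 4.36×10^-6 K/W
R_cast iron = L/(kA) = 0.0051/(45.8×18.8) = 5.923×10^-6 K/W
R_outer film = 1/(h_o·A) = 1/(14.6×18.8) = 0.003643 K/W
Sum of the known resistances R_other = 0.005507 K/W
Required total resistance R_tot = ΔT/Q_allow = 226/13000 = 0.01738 K/W
R_vermiculite fill = R_tot − R_other = 0.01188 K/W
L = R·k·A = 0.01188×0.0767×18.8

L ≈ 17.1 mm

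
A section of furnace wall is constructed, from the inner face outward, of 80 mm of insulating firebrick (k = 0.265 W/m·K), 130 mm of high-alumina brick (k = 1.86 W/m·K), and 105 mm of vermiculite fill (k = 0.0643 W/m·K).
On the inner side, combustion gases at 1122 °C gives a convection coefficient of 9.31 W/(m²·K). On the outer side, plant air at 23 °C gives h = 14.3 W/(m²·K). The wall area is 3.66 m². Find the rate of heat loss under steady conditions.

Q ≈ 1840 W

Thermal resistances in series:
R_inner film = 1/(h_i·A) = 1/(9.31×3.66) = 0.02935 K/W
R_insulating firebrick = L/(kA) = 0.08/(0.265×3.66) = 0.08248 K/W
R_high-alumina brick = L/(kA) = 0.13/(1.86×3.66) = 0.0191 K/W
R_vermiculite fill = L/(kA) = 0.105/(0.0643×3.66) = 0.4462 K/W
R_outer film = 1/(h_o·A) = 1/(14.3×3.66) = 0.01911 K/W
R_total = 0.5962 K/W
Q = ΔT / R_total = 1099 / 0.5962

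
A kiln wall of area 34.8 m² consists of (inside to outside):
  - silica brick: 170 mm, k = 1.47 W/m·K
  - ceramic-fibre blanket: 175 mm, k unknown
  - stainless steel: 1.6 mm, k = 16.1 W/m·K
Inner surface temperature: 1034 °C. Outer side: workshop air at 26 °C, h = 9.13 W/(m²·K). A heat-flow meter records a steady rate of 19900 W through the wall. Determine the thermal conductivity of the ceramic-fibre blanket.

Series thermal resistances:
R_silica brick = L/(kA) = 0.17/(1.47×34.8) = 0.003323 K/W
R_stainless steel = L/(kA) = 0.0016/(16.1×34.8) = 2.856×10^-6 K/W
R_outer film = 1/(h_o·A) = 1/(9.13×34.8) = 0.003147 K/W
Sum of known resistances R_other = 0.006473 K/W
Total R = ΔT/Q = 1008/19900 = 0.05065 K/W
R_ceramic-fibre blanket = R_total − R_other = 0.04418 K/W
k = L/(R·A) = 0.175/(0.04418×34.8)

k ≈ 0.114 W/(m·K)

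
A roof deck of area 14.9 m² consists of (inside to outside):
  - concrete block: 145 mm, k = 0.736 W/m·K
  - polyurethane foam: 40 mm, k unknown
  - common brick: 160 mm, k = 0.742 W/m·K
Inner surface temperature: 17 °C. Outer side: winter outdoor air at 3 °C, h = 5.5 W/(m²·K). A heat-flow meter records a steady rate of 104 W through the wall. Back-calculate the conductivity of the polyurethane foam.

Series thermal resistances:
R_concrete block = L/(kA) = 0.145/(0.736×14.9) = 0.01322 K/W
R_common brick = L/(kA) = 0.16/(0.742×14.9) = 0.01447 K/W
R_outer film = 1/(h_o·A) = 1/(5.5×14.9) = 0.0122 K/W
Sum of known resistances R_other = 0.0399 K/W
Total R = ΔT/Q = 14/104 = 0.1346 K/W
R_polyurethane foam = R_total − R_other = 0.09472 K/W
k = L/(R·A) = 0.04/(0.09472×14.9)

k ≈ 0.0283 W/(m·K)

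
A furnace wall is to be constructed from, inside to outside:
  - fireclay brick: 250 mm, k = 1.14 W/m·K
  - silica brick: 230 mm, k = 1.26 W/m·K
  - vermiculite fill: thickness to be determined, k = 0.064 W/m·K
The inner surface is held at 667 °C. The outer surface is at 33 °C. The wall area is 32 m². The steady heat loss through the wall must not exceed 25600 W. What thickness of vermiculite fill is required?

Using the resistance-network approach (series):
R_fireclay brick = L/(kA) = 0.25/(1.14×32) = 0.006853 K/W
R_silica brick = L/(kA) = 0.23/(1.26×32) = 0.005704 K/W
Sum of the known resistances R_other = 0.01256 K/W
Required total resistance R_tot = ΔT/Q_allow = 634/25600 = 0.02477 K/W
R_vermiculite fill = R_tot − R_other = 0.01221 K/W
L = R·k·A = 0.01221×0.064×32

L ≈ 25 mm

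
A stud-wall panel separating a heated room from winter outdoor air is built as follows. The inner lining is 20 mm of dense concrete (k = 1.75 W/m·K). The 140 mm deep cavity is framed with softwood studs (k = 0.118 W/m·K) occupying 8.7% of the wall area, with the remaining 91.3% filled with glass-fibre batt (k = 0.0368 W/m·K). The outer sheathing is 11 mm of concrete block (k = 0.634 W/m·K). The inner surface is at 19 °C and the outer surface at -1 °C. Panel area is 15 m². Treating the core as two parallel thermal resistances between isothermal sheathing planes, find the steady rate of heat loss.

Sheathing layers in series; stud and cavity paths in parallel between them.
R_inner = 0.02/(1.75×15) = 7.619×10^-4 K/W
R_stud  = 0.14/(0.118×0.087×15) = 0.9091 K/W
R_cav   = 0.14/(0.0368×0.913×15) = 0.2778 K/W
1/R_core = 1/R_stud + 1/R_cav → R_core = 0.2128 K/W
R_outer = 0.011/(0.634×15) = 0.001157 K/W
R_total = 0.2147 K/W
Q = ΔT/R_total = 20/0.2147

Q ≈ 93.2 W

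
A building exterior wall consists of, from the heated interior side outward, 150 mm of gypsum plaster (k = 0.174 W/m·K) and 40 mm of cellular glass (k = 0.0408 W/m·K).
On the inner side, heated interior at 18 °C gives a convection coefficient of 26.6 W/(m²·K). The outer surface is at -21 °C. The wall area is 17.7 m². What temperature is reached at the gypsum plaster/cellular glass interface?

T ≈ -0.663 °C

Using the resistance-network approach (series):
R_inner film = 1/(h_i·A) = 1/(26.6×17.7) = 0.002124 K/W
R_gypsum plaster = L/(kA) = 0.15/(0.174×17.7) = 0.0487 K/W
R_cellular glass = L/(kA) = 0.04/(0.0408×17.7) = 0.05539 K/W
R_total = 0.1062 K/W;  Q = ΔT/R_total = 39/0.1062 = 367.2 W
T_interface = T_inner − Q·ΣR(inner→interface) = 18 − 367×0.05083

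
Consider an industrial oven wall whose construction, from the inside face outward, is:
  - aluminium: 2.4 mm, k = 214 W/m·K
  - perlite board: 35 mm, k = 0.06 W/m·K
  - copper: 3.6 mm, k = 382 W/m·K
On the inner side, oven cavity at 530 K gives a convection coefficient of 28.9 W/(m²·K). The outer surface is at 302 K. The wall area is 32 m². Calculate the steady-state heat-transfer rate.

Series thermal resistances:
R_inner film = 1/(h_i·A) = 1/(28.9×32) = 0.001081 K/W
R_aluminium = L/(kA) = 0.0024/(214×32) = 3.505×10^-7 K/W
R_perlite board = L/(kA) = 0.035/(0.06×32) = 0.01823 K/W
R_copper = L/(kA) = 0.0036/(382×32) = 2.945×10^-7 K/W
R_total = 0.01931 K/W
Q = ΔT / R_total = 228 / 0.01931

Q ≈ 11800 W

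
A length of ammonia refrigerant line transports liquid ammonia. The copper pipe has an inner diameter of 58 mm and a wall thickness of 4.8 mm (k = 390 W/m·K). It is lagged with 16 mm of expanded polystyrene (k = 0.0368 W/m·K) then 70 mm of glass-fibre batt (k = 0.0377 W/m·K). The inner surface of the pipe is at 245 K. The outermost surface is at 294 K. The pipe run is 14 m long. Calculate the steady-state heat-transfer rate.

Q ≈ 127 W

Radial resistances (cylindrical: R_cond = ln(r_o/r_i)/(2πkL), R_conv = 1/(h·2πrL)):
R_copper pipe wall = ln(33.8/29)/(2π×390×14) = 4.465×10^-6 K/W
R_expanded polystyrene = ln(49.8/33.8)/(2π×0.0368×14) = 0.1197 K/W
R_glass-fibre batt = ln(119.8/49.8)/(2π×0.0377×14) = 0.2647 K/W
R_total = 0.3844 K/W
Q = ΔT/R_total = 49/0.3844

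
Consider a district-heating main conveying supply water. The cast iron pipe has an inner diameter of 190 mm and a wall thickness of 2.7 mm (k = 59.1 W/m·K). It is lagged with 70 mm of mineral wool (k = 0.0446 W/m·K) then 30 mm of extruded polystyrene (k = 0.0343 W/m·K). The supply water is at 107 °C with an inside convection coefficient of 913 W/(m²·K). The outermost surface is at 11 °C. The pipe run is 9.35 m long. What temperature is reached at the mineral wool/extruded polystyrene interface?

T ≈ 38.2 °C

For a radial system each layer contributes R = ln(r_out/r_in)/(2πkL); films add R = 1/(hA).
R_inner film = 1/(h_i·2πr₁L) = 1/(913×2π×0.095×9.35) = 1.963×10^-4 K/W
R_cast iron pipe wall = ln(97.7/95)/(2π×59.1×9.35) = 8.072×10^-6 K/W
R_mineral wool = ln(167.7/97.7)/(2π×0.0446×9.35) = 0.2062 K/W
R_extruded polystyrene = ln(197.7/167.7)/(2π×0.0343×9.35) = 0.08167 K/W
R_total = 0.2881 K/W
Q = ΔT/R_total = 96/0.2881
Q = 333 W
T_interface = T_inner − Q·ΣR(inner→interface) = 107 − 333×0.2064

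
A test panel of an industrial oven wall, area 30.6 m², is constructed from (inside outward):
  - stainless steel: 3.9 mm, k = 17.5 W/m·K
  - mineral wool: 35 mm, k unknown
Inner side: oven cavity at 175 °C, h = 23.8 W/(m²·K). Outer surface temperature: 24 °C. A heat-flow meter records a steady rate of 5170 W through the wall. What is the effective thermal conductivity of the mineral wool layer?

k ≈ 0.0411 W/(m·K)

Series thermal resistances:
R_inner film = 1/(h_i·A) = 1/(23.8×30.6) = 0.001373 K/W
R_stainless steel = L/(kA) = 0.0039/(17.5×30.6) = 7.283×10^-6 K/W
Sum of known resistances R_other = 0.00138 K/W
Total R = ΔT/Q = 151/5170 = 0.02921 K/W
R_mineral wool = R_total − R_other = 0.02783 K/W
k = L/(R·A) = 0.035/(0.02783×30.6)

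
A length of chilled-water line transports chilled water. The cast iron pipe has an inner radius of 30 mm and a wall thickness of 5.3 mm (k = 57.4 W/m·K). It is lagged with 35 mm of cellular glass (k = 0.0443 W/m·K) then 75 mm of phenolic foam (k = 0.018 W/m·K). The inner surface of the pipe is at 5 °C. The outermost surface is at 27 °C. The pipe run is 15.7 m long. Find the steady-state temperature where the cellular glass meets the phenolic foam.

T ≈ 11.1 °C

Treating each annulus and film as a series resistance:
R_cast iron pipe wall = ln(35.3/30)/(2π×57.4×15.7) = 2.873×10^-5 K/W
R_cellular glass = ln(70.3/35.3)/(2π×0.0443×15.7) = 0.1576 K/W
R_phenolic foam = ln(145.3/70.3)/(2π×0.018×15.7) = 0.4089 K/W
R_total = 0.5666 K/W
Q = ΔT/R_total = 22/0.5666
Q = 38.8 W
T_interface = T_inner + Q·ΣR(inner→interface) = 5 + 38.8×0.1577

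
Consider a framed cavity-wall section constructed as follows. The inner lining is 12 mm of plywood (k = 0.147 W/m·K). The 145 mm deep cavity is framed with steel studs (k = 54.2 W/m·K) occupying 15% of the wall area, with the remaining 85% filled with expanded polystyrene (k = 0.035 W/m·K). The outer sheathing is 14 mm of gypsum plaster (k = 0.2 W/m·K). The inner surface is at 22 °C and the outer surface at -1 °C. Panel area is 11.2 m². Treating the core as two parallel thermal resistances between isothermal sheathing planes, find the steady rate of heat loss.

Q ≈ 1520 W

Sheathing layers in series; stud and cavity paths in parallel between them.
R_inner = 0.012/(0.147×11.2) = 0.007289 K/W
R_stud  = 0.145/(54.2×0.15×11.2) = 0.001592 K/W
R_cav   = 0.145/(0.035×0.85×11.2) = 0.4352 K/W
1/R_core = 1/R_stud + 1/R_cav → R_core = 0.001587 K/W
R_outer = 0.014/(0.2×11.2) = 0.00625 K/W
R_total = 0.01513 K/W
Q = ΔT/R_total = 23/0.01513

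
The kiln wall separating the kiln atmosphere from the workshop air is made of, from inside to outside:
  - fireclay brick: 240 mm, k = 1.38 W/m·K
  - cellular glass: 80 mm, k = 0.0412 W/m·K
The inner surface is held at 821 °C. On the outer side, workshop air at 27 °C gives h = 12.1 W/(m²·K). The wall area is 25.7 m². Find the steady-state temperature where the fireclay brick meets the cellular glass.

T ≈ 758 °C

Thermal resistances in series:
R_fireclay brick = L/(kA) = 0.24/(1.38×25.7) = 0.006767 K/W
R_cellular glass = L/(kA) = 0.08/(0.0412×25.7) = 0.07555 K/W
R_outer film = 1/(h_o·A) = 1/(12.1×25.7) = 0.003216 K/W
R_total = 0.08554 K/W;  Q = ΔT/R_total = 794/0.08554 = 9283 W
T_interface = T_inner − Q·ΣR(inner→interface) = 821 − 9280×0.006767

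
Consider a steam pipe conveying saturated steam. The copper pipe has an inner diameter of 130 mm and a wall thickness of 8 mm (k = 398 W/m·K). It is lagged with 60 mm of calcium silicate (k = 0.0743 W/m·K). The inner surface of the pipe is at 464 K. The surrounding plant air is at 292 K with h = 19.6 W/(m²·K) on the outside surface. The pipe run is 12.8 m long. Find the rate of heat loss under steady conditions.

For a radial system each layer contributes R = ln(r_out/r_in)/(2πkL); films add R = 1/(hA).
R_copper pipe wall = ln(73/65)/(2π×398×12.8) = 3.626×10^-6 K/W
R_calcium silicate = ln(133/73)/(2π×0.0743×12.8) = 0.1004 K/W
R_outer film = 1/(h_o·2πr_oL) = 1/(19.6×2π×0.133×12.8) = 0.00477 K/W
R_total = 0.1052 K/W
Q = ΔT/R_total = 172/0.1052

Q ≈ 1640 W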